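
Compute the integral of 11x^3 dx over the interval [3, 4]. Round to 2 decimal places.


Find the antiderivative of 11x^3:
F(x) = 11/4 * x^4
Apply the Fundamental Theorem of Calculus:
F(4) - F(3)
= 11/4 * 4^4 - 11/4 * 3^4
= 11/4 * (256 - 81)
= 11/4 * 175
= 1925/4 = 481.25

481.25


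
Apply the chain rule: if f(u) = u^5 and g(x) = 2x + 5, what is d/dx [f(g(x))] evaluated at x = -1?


Using the chain rule: (f(g(x)))' = f'(g(x)) * g'(x)
First, find g(-1):
g(-1) = 2 * (-1) + 5 = 3
Next, f'(u) = 5u^4
And g'(x) = 2
So f'(g(-1)) * g'(-1)
= 5 * 3^4 * 2
= 5 * 81 * 2
= 810

810


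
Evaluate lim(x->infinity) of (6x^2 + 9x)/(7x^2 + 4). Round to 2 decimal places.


For limits at infinity with equal-degree polynomials,
we compare leading coefficients.
Numerator leading term: 6x^2
Denominator leading term: 7x^2
Divide both by x^2:
lim = (6 + 9/x) / (7 + 4/x^2)
As x -> infinity, the 1/x and 1/x^2 terms vanish:
= 6/7 ≈ 0.86

0.86


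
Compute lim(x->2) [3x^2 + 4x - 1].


Since polynomials are continuous, we use direct substitution.
lim(x->2) of 3x^2 + 4x - 1
= 3 * 2^2 + 4 * 2 - 1
= 12 + 8 - 1
= 19

19


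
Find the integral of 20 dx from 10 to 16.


The integral of a constant k over [a, b] equals k * (b - a).
integral from 10 to 16 of 20 dx
= 20 * (16 - 10)
= 20 * 6
= 120

120


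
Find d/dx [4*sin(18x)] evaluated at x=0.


Apply the chain rule to differentiate 4*sin(18x):
d/dx [4*sin(18x)]
= 4 * cos(18x) * d/dx(18x)
= 4 * 18 * cos(18x)
= 72 * cos(18x)
Evaluate at x = 0:
= 72 * cos(0)
= 72 * 1
= 72

72


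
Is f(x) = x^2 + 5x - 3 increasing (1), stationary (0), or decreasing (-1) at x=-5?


Compute f'(x) to determine behavior:
f'(x) = 2x + 5
f'(-5) = 2 * (-5) + 5
= -10 + 5
= -5
Since f'(-5) < 0, the function is decreasing (-1)

-1


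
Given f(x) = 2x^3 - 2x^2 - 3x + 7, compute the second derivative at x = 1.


First derivative:
f'(x) = 6x^2 - 4x - 3
Second derivative:
f''(x) = 12x - 4
Substitute x = 1:
f''(1) = 12 * 1 - 4
= 12 - 4
= 8

8


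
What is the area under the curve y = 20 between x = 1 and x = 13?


The area under a constant function y = 20 is a rectangle.
Width = 13 - 1 = 12
Height = 20
Area = width * height
= 12 * 20
= 240

240


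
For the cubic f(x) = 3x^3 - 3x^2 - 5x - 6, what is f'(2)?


Differentiate f(x) = 3x^3 - 3x^2 - 5x - 6 term by term:
f'(x) = 9x^2 - 6x - 5
Substitute x = 2:
f'(2) = 9 * 2^2 - 6 * 2 - 5
= 36 - 12 - 5
= 19

19


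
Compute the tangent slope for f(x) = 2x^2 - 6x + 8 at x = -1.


The slope of the tangent line equals f'(x) at the point.
f(x) = 2x^2 - 6x + 8
f'(x) = 4x - 6
At x = -1:
f'(-1) = 4 * (-1) - 6
= -4 - 6
= -10

-10


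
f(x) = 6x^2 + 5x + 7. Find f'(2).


Differentiate term by term using power and sum rules:
f(x) = 6x^2 + 5x + 7
f'(x) = 12x + 5
Substitute x = 2:
f'(2) = 12 * 2 + 5
= 24 + 5
= 29

29


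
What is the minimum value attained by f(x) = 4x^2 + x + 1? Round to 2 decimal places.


For a quadratic f(x) = ax^2 + bx + c with a > 0, the minimum is at the vertex.
Vertex x-coordinate: x = -b/(2a)
x = -(1) / (2 * 4)
x = -1/8
Substitute back to find the minimum value:
f(-1/8) = 4 * (-1/8)^2 + 1 * (-1/8) + 1
= 1/16 - 1/8 + 1
= 15/16 ≈ 0.94

0.94


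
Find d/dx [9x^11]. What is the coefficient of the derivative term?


We apply the power rule: d/dx [ax^n] = a*n * x^(n-1)
d/dx [9x^11]
= 9 * 11 * x^(11-1)
= 99x^10
The coefficient is 99

99


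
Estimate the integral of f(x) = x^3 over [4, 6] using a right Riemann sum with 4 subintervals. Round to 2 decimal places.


Right Riemann sum uses right endpoints of each subinterval.
Interval: [4, 6], n = 4
dx = (6 - 4) / 4 = 1/2
Right endpoints: [9/2, 5, 11/2, 6]
f values: [729/8, 125, 1331/8, 216]
Sum = dx * (sum of f values)
= 1/2 * 1197/2
= 1197/4 = 299.25

299.25


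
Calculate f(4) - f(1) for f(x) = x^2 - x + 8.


Net change = f(b) - f(a)
f(x) = x^2 - x + 8
Compute f(4):
f(4) = 1 * 4^2 - 1 * 4 + 8
= 16 - 4 + 8
= 20
Compute f(1):
f(1) = 1 * 1^2 - 1 * 1 + 8
= 1 - 1 + 8
= 8
Net change = 20 - 8 = 12

12


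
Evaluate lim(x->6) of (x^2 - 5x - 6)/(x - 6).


Direct substitution gives 0/0, so we factor the numerator.
Factor: (x^2 - 5x - 6) = (x - 6)(x + 1)
Cancel the common factor (x - 6):
(x^2 - 5x - 6)/(x - 6) = (x + 1)
Now substitute x = 6:
= (6) - (-1) = 7

7


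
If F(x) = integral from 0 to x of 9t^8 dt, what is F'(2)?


By the Fundamental Theorem of Calculus (Part 1):
If F(x) = integral from 0 to x of f(t) dt, then F'(x) = f(x)
Here f(t) = 9t^8
So F'(x) = 9x^8
Evaluate at x = 2:
F'(2) = 9 * 2^8
= 9 * 256
= 2304

2304


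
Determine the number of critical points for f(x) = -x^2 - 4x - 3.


Find where f'(x) = 0:
f'(x) = -2x - 4
Set f'(x) = 0:
-2x - 4 = 0
x = 4 / (-2) = -2
This is a linear equation in x, so there is exactly one solution.
Number of critical points: 1

1


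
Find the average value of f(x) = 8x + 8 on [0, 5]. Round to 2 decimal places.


Average value = 1/(b-a) * integral from a to b of f(x) dx
First compute the integral of 8x + 8:
F(x) = 4x^2 + 8x
F(5) = 4 * 25 + 8 * 5 = 140
F(0) = 4 * 0 + 8 * 0 = 0
Integral = 140 - 0 = 140
Average = 140 / (5 - 0) = 140 / 5
= 28 = 28.00

28.00


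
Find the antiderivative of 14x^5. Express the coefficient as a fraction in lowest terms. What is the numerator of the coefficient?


Apply the power rule for integration:
integral of ax^n dx = a/(n+1) * x^(n+1) + C
integral of 14x^5 dx
= 14/6 * x^6 + C
= 7/3 * x^6 + C
The coefficient in lowest terms is 7/3, and its numerator is 7

7


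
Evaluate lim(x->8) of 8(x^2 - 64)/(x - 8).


Direct substitution gives 0/0, so we factor the numerator.
Factor: 8(x^2 - 64) = 8 * (x - 8)(x + 8)
Cancel the common factor (x - 8):
8(x^2 - 64)/(x - 8) = 8 * (x + 8)
Now substitute x = 8:
= 8 * (8 + 8) = 128

128


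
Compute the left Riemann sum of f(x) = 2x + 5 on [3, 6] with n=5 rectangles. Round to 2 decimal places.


Left Riemann sum uses left endpoints of each subinterval.
Interval: [3, 6], n = 5
dx = (6 - 3) / 5 = 3/5
Left endpoints: [3, 18/5, 21/5, 24/5, 27/5]
f values: [11, 61/5, 67/5, 73/5, 79/5]
Sum = dx * (sum of f values)
= 3/5 * 67
= 201/5 = 40.20

40.20


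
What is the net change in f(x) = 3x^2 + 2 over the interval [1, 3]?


Net change = f(b) - f(a)
f(x) = 3x^2 + 2
Compute f(3):
f(3) = 3 * 3^2 + 0 * 3 + 2
= 27 + 0 + 2
= 29
Compute f(1):
f(1) = 3 * 1^2 + 0 * 1 + 2
= 3 + 0 + 2
= 5
Net change = 29 - 5 = 24

24


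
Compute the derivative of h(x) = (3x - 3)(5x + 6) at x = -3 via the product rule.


Let u(x) = 3x - 3 and v(x) = 5x + 6
u'(x) = 3
v'(x) = 5
Product rule: h'(x) = u'(x)*v(x) + u(x)*v'(x)
= 3 * (5x + 6) + (3x - 3) * 5
At x = -3:
u(-3) = 3 * (-3) - 3 = -12
v(-3) = 5 * (-3) + 6 = -9
h'(-3) = 3 * (-9) + (-12) * 5
= -27 - 60
= -87

-87


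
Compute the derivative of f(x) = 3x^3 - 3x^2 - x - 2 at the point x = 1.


Differentiate f(x) = 3x^3 - 3x^2 - x - 2 term by term:
f'(x) = 9x^2 - 6x - 1
Substitute x = 1:
f'(1) = 9 * 1^2 - 6 * 1 - 1
= 9 - 6 - 1
= 2

2


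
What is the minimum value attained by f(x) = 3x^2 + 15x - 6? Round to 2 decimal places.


For a quadratic f(x) = ax^2 + bx + c with a > 0, the minimum is at the vertex.
Vertex x-coordinate: x = -b/(2a)
x = -(15) / (2 * 3)
x = -15/6 = -5/2
Substitute back to find the minimum value:
f(-5/2) = 3 * (-5/2)^2 + 15 * (-5/2) - 6
= 75/4 - 75/2 - 6
= -99/4 = -24.75

-24.75


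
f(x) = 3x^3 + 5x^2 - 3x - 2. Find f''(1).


First derivative:
f'(x) = 9x^2 + 10x - 3
Second derivative:
f''(x) = 18x + 10
Substitute x = 1:
f''(1) = 18 * 1 + 10
= 18 + 10
= 28

28


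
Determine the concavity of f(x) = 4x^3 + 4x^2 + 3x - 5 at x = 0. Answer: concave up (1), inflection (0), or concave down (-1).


Concavity is determined by the sign of f''(x).
f(x) = 4x^3 + 4x^2 + 3x - 5
f'(x) = 12x^2 + 8x + 3
f''(x) = 24x + 8
f''(0) = 24 * 0 + 8
= 0 + 8
= 8
Since f''(0) > 0, the function is concave up (1)

1


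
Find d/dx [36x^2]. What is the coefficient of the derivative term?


We apply the power rule: d/dx [ax^n] = a*n * x^(n-1)
d/dx [36x^2]
= 36 * 2 * x^(2-1)
= 72x
The coefficient is 72

72


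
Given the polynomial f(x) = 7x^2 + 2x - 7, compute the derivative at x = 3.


Differentiate term by term using power and sum rules:
f(x) = 7x^2 + 2x - 7
f'(x) = 14x + 2
Substitute x = 3:
f'(3) = 14 * 3 + 2
= 42 + 2
= 44

44


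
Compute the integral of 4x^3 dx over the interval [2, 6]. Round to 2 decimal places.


Find the antiderivative of 4x^3:
F(x) = 4/4 * x^4
Apply the Fundamental Theorem of Calculus:
F(6) - F(2)
= 4/4 * 6^4 - 4/4 * 2^4
= 4/4 * (1296 - 16)
= 4/4 * 1280
= 1280 = 1280.00

1280.00


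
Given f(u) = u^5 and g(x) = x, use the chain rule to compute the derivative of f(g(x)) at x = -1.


Using the chain rule: (f(g(x)))' = f'(g(x)) * g'(x)
First, find g(-1):
g(-1) = 1 * (-1) + 0 = -1
Next, f'(u) = 5u^4
And g'(x) = 1
So f'(g(-1)) * g'(-1)
= 5 * (-1)^4 * 1
= 5 * 1 * 1
= 5

5


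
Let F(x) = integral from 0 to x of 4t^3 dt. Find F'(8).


By the Fundamental Theorem of Calculus (Part 1):
If F(x) = integral from 0 to x of f(t) dt, then F'(x) = f(x)
Here f(t) = 4t^3
So F'(x) = 4x^3
Evaluate at x = 8:
F'(8) = 4 * 8^3
= 4 * 512
= 2048

2048


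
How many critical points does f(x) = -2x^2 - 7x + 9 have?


Find where f'(x) = 0:
f'(x) = -4x - 7
Set f'(x) = 0:
-4x - 7 = 0
x = 7 / (-4) = -7/4
This is a linear equation in x, so there is exactly one solution.
Number of critical points: 1

1


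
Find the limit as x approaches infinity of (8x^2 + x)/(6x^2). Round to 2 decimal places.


For limits at infinity with equal-degree polynomials,
we compare leading coefficients.
Numerator leading term: 8x^2
Denominator leading term: 6x^2
Divide both by x^2:
lim = (8 + 1/x) / (6)
As x -> infinity, the 1/x and 1/x^2 terms vanish:
= 8/6 = 4/3 ≈ 1.33

1.33


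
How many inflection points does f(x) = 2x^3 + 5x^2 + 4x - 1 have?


Inflection points occur where f''(x) = 0 and concavity changes.
f(x) = 2x^3 + 5x^2 + 4x - 1
f'(x) = 6x^2 + 10x + 4
f''(x) = 12x + 10
Set f''(x) = 0:
12x + 10 = 0
x = -10 / 12 = -5/6
Since f''(x) is linear (degree 1), it changes sign at this point.
Therefore there is exactly 1 inflection point.

1


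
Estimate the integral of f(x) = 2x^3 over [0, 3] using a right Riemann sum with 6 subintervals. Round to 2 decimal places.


Right Riemann sum uses right endpoints of each subinterval.
Interval: [0, 3], n = 6
dx = (3 - 0) / 6 = 1/2
Right endpoints: [1/2, 1, 3/2, 2, 5/2, 3]
f values: [1/4, 2, 27/4, 16, 125/4, 54]
Sum = dx * (sum of f values)
= 1/2 * 441/4
= 441/8 ≈ 55.13

55.13


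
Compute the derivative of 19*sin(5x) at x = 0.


Apply the chain rule to differentiate 19*sin(5x):
d/dx [19*sin(5x)]
= 19 * cos(5x) * d/dx(5x)
= 19 * 5 * cos(5x)
= 95 * cos(5x)
Evaluate at x = 0:
= 95 * cos(0)
= 95 * 1
= 95

95


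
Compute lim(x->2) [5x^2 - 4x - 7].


Since polynomials are continuous, we use direct substitution.
lim(x->2) of 5x^2 - 4x - 7
= 5 * 2^2 - 4 * 2 - 7
= 20 - 8 - 7
= 5

5


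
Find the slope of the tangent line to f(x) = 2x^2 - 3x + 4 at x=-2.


The slope of the tangent line equals f'(x) at the point.
f(x) = 2x^2 - 3x + 4
f'(x) = 4x - 3
At x = -2:
f'(-2) = 4 * (-2) - 3
= -8 - 3
= -11

-11


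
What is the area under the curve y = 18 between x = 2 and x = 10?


The area under a constant function y = 18 is a rectangle.
Width = 10 - 2 = 8
Height = 18
Area = width * height
= 8 * 18
= 144

144


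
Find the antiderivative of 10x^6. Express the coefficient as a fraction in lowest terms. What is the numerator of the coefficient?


Apply the power rule for integration:
integral of ax^n dx = a/(n+1) * x^(n+1) + C
integral of 10x^6 dx
= 10/7 * x^7 + C
The coefficient in lowest terms is 10/7, and its numerator is 10

10


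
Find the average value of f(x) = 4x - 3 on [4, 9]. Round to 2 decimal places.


Average value = 1/(b-a) * integral from a to b of f(x) dx
First compute the integral of 4x - 3:
F(x) = 2x^2 - 3x
F(9) = 2 * 81 - 3 * 9 = 135
F(4) = 2 * 16 - 3 * 4 = 20
Integral = 135 - 20 = 115
Average = 115 / (9 - 4) = 115 / 5
= 23 = 23.00

23.00


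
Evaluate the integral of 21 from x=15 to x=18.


The integral of a constant k over [a, b] equals k * (b - a).
integral from 15 to 18 of 21 dx
= 21 * (18 - 15)
= 21 * 3
= 63

63


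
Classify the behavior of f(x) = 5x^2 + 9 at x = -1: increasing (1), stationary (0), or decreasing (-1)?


Compute f'(x) to determine behavior:
f'(x) = 10x
f'(-1) = 10 * (-1) + 0
= -10 + 0
= -10
Since f'(-1) < 0, the function is decreasing (-1)

-1


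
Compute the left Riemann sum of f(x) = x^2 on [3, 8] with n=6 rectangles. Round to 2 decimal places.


Left Riemann sum uses left endpoints of each subinterval.
Interval: [3, 8], n = 6
dx = (8 - 3) / 6 = 5/6
Left endpoints: [3, 23/6, 14/3, 11/2, 19/3, 43/6]
f values: [9, 529/36, 196/9, 121/4, 361/9, 1849/36]
Sum = dx * (sum of f values)
= 5/6 * 6019/36
= 30095/216 ≈ 139.33

139.33


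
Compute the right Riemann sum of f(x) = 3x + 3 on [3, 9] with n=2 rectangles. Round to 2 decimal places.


Right Riemann sum uses right endpoints of each subinterval.
Interval: [3, 9], n = 2
dx = (9 - 3) / 2 = 3
Right endpoints: [6, 9]
f values: [21, 30]
Sum = dx * (sum of f values)
= 3 * 51
= 153 = 153.00

153.00


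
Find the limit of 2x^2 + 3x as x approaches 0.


Since polynomials are continuous, we use direct substitution.
lim(x->0) of 2x^2 + 3x
= 2 * 0^2 + 3 * 0 + 0
= 0 + 0 + 0
= 0

0


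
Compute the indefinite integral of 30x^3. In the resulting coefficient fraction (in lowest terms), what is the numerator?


Apply the power rule for integration:
integral of ax^n dx = a/(n+1) * x^(n+1) + C
integral of 30x^3 dx
= 30/4 * x^4 + C
= 15/2 * x^4 + C
The coefficient in lowest terms is 15/2, and its numerator is 15

15


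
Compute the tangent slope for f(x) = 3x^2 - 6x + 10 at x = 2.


The slope of the tangent line equals f'(x) at the point.
f(x) = 3x^2 - 6x + 10
f'(x) = 6x - 6
At x = 2:
f'(2) = 6 * 2 - 6
= 12 - 6
= 6

6


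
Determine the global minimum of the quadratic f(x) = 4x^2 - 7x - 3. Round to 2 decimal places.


For a quadratic f(x) = ax^2 + bx + c with a > 0, the minimum is at the vertex.
Vertex x-coordinate: x = -b/(2a)
x = -(-7) / (2 * 4)
x = 7/8
Substitute back to find the minimum value:
f(7/8) = 4 * (7/8)^2 - 7 * (7/8) - 3
= 49/16 - 49/8 - 3
= -97/16 ≈ -6.06

-6.06


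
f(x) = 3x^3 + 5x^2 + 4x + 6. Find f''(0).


First derivative:
f'(x) = 9x^2 + 10x + 4
Second derivative:
f''(x) = 18x + 10
Substitute x = 0:
f''(0) = 18 * 0 + 10
= 0 + 10
= 10

10


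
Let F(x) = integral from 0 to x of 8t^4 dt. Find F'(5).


By the Fundamental Theorem of Calculus (Part 1):
If F(x) = integral from 0 to x of f(t) dt, then F'(x) = f(x)
Here f(t) = 8t^4
So F'(x) = 8x^4
Evaluate at x = 5:
F'(5) = 8 * 5^4
= 8 * 625
= 5000

5000


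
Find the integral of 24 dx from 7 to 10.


The integral of a constant k over [a, b] equals k * (b - a).
integral from 7 to 10 of 24 dx
= 24 * (10 - 7)
= 24 * 3
= 72

72


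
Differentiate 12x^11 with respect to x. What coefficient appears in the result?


We apply the power rule: d/dx [ax^n] = a*n * x^(n-1)
d/dx [12x^11]
= 12 * 11 * x^(11-1)
= 132x^10
The coefficient is 132

132


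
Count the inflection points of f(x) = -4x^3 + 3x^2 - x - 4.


Inflection points occur where f''(x) = 0 and concavity changes.
f(x) = -4x^3 + 3x^2 - x - 4
f'(x) = -12x^2 + 6x - 1
f''(x) = -24x + 6
Set f''(x) = 0:
-24x + 6 = 0
x = -6 / (-24) = 1/4
Since f''(x) is linear (degree 1), it changes sign at this point.
Therefore there is exactly 1 inflection point.

1


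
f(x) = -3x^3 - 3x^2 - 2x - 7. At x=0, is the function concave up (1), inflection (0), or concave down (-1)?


Concavity is determined by the sign of f''(x).
f(x) = -3x^3 - 3x^2 - 2x - 7
f'(x) = -9x^2 - 6x - 2
f''(x) = -18x - 6
f''(0) = -18 * 0 - 6
= 0 - 6
= -6
Since f''(0) < 0, the function is concave down (-1)

-1


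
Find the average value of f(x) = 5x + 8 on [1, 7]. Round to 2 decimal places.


Average value = 1/(b-a) * integral from a to b of f(x) dx
First compute the integral of 5x + 8:
F(x) = (5/2)x^2 + 8x
F(7) = 5/2 * 49 + 8 * 7 = 357/2
F(1) = 5/2 * 1 + 8 * 1 = 21/2
Integral = 357/2 - 21/2 = 168
Average = 168 / (7 - 1) = 168 / 6
= 28 = 28.00

28.00


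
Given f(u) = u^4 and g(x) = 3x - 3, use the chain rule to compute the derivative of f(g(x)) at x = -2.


Using the chain rule: (f(g(x)))' = f'(g(x)) * g'(x)
First, find g(-2):
g(-2) = 3 * (-2) - 3 = -9
Next, f'(u) = 4u^3
And g'(x) = 3
So f'(g(-2)) * g'(-2)
= 4 * (-9)^3 * 3
= 4 * (-729) * 3
= -8748

-8748


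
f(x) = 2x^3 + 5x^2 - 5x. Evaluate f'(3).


Differentiate f(x) = 2x^3 + 5x^2 - 5x term by term:
f'(x) = 6x^2 + 10x - 5
Substitute x = 3:
f'(3) = 6 * 3^2 + 10 * 3 - 5
= 54 + 30 - 5
= 79

79


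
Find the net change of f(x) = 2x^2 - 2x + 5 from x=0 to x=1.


Net change = f(b) - f(a)
f(x) = 2x^2 - 2x + 5
Compute f(1):
f(1) = 2 * 1^2 - 2 * 1 + 5
= 2 - 2 + 5
= 5
Compute f(0):
f(0) = 2 * 0^2 - 2 * 0 + 5
= 0 + 0 + 5
= 5
Net change = 5 - 5 = 0

0


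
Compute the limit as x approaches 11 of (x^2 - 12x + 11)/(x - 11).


Direct substitution gives 0/0, so we factor the numerator.
Factor: (x^2 - 12x + 11) = (x - 11)(x - 1)
Cancel the common factor (x - 11):
(x^2 - 12x + 11)/(x - 11) = (x - 1)
Now substitute x = 11:
= (11) - (1) = 10

10


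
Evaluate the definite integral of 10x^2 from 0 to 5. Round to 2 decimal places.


Find the antiderivative of 10x^2:
F(x) = 10/3 * x^3
Apply the Fundamental Theorem of Calculus:
F(5) - F(0)
= 10/3 * 5^3 - 10/3 * 0^3
= 10/3 * (125 - 0)
= 10/3 * 125
= 1250/3 ≈ 416.67

416.67


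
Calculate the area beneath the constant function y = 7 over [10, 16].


The area under a constant function y = 7 is a rectangle.
Width = 16 - 10 = 6
Height = 7
Area = width * height
= 6 * 7
= 42

42


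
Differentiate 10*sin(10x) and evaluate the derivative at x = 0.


Apply the chain rule to differentiate 10*sin(10x):
d/dx [10*sin(10x)]
= 10 * cos(10x) * d/dx(10x)
= 10 * 10 * cos(10x)
= 100 * cos(10x)
Evaluate at x = 0:
= 100 * cos(0)
= 100 * 1
= 100

100


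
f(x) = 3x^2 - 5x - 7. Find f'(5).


Differentiate term by term using power and sum rules:
f(x) = 3x^2 - 5x - 7
f'(x) = 6x - 5
Substitute x = 5:
f'(5) = 6 * 5 - 5
= 30 - 5
= 25

25


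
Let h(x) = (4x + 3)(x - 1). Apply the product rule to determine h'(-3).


Let u(x) = 4x + 3 and v(x) = x - 1
u'(x) = 4
v'(x) = 1
Product rule: h'(x) = u'(x)*v(x) + u(x)*v'(x)
= 4 * (x - 1) + (4x + 3) * 1
At x = -3:
u(-3) = 4 * (-3) + 3 = -9
v(-3) = 1 * (-3) - 1 = -4
h'(-3) = 4 * (-4) + (-9) * 1
= -16 - 9
= -25

-25


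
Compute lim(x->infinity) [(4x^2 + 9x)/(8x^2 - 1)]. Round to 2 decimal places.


For limits at infinity with equal-degree polynomials,
we compare leading coefficients.
Numerator leading term: 4x^2
Denominator leading term: 8x^2
Divide both by x^2:
lim = (4 + 9/x) / (8 - 1/x^2)
As x -> infinity, the 1/x and 1/x^2 terms vanish:
= 4/8 = 1/2 = 0.50

0.50


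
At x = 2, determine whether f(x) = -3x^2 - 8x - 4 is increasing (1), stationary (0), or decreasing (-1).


Compute f'(x) to determine behavior:
f'(x) = -6x - 8
f'(2) = -6 * 2 - 8
= -12 - 8
= -20
Since f'(2) < 0, the function is decreasing (-1)

-1


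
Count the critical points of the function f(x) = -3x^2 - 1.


Find where f'(x) = 0:
f'(x) = -6x
Set f'(x) = 0:
-6x = 0
x = 0 / (-6) = 0
This is a linear equation in x, so there is exactly one solution.
Number of critical points: 1

1


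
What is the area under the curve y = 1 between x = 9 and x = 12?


The area under a constant function y = 1 is a rectangle.
Width = 12 - 9 = 3
Height = 1
Area = width * height
= 3 * 1
= 3

3


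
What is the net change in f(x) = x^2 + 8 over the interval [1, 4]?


Net change = f(b) - f(a)
f(x) = x^2 + 8
Compute f(4):
f(4) = 1 * 4^2 + 0 * 4 + 8
= 16 + 0 + 8
= 24
Compute f(1):
f(1) = 1 * 1^2 + 0 * 1 + 8
= 1 + 0 + 8
= 9
Net change = 24 - 9 = 15

15


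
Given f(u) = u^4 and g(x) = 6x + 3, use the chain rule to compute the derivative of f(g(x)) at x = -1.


Using the chain rule: (f(g(x)))' = f'(g(x)) * g'(x)
First, find g(-1):
g(-1) = 6 * (-1) + 3 = -3
Next, f'(u) = 4u^3
And g'(x) = 6
So f'(g(-1)) * g'(-1)
= 4 * (-3)^3 * 6
= 4 * (-27) * 6
= -648

-648


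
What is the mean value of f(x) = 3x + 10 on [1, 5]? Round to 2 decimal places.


Average value = 1/(b-a) * integral from a to b of f(x) dx
First compute the integral of 3x + 10:
F(x) = (3/2)x^2 + 10x
F(5) = 3/2 * 25 + 10 * 5 = 175/2
F(1) = 3/2 * 1 + 10 * 1 = 23/2
Integral = 175/2 - 23/2 = 76
Average = 76 / (5 - 1) = 76 / 4
= 19 = 19.00

19.00


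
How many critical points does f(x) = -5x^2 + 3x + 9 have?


Find where f'(x) = 0:
f'(x) = -10x + 3
Set f'(x) = 0:
-10x + 3 = 0
x = -3 / (-10) = 3/10
This is a linear equation in x, so there is exactly one solution.
Number of critical points: 1

1


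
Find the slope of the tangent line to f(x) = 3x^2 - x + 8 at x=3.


The slope of the tangent line equals f'(x) at the point.
f(x) = 3x^2 - x + 8
f'(x) = 6x - 1
At x = 3:
f'(3) = 6 * 3 - 1
= 18 - 1
= 17

17


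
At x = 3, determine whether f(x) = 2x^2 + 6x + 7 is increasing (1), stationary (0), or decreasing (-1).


Compute f'(x) to determine behavior:
f'(x) = 4x + 6
f'(3) = 4 * 3 + 6
= 12 + 6
= 18
Since f'(3) > 0, the function is increasing (1)

1


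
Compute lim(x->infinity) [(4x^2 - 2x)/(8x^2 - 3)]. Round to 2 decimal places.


For limits at infinity with equal-degree polynomials,
we compare leading coefficients.
Numerator leading term: 4x^2
Denominator leading term: 8x^2
Divide both by x^2:
lim = (4 - 2/x) / (8 - 3/x^2)
As x -> infinity, the 1/x and 1/x^2 terms vanish:
= 4/8 = 1/2 = 0.50

0.50


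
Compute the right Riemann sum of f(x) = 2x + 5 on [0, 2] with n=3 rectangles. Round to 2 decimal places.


Right Riemann sum uses right endpoints of each subinterval.
Interval: [0, 2], n = 3
dx = (2 - 0) / 3 = 2/3
Right endpoints: [2/3, 4/3, 2]
f values: [19/3, 23/3, 9]
Sum = dx * (sum of f values)
= 2/3 * 23
= 46/3 ≈ 15.33

15.33


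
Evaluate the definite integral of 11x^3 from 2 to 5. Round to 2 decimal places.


Find the antiderivative of 11x^3:
F(x) = 11/4 * x^4
Apply the Fundamental Theorem of Calculus:
F(5) - F(2)
= 11/4 * 5^4 - 11/4 * 2^4
= 11/4 * (625 - 16)
= 11/4 * 609
= 6699/4 = 1674.75

1674.75


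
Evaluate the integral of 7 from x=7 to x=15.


The integral of a constant k over [a, b] equals k * (b - a).
integral from 7 to 15 of 7 dx
= 7 * (15 - 7)
= 7 * 8
= 56

56


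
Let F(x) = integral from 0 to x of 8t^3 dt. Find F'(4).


By the Fundamental Theorem of Calculus (Part 1):
If F(x) = integral from 0 to x of f(t) dt, then F'(x) = f(x)
Here f(t) = 8t^3
So F'(x) = 8x^3
Evaluate at x = 4:
F'(4) = 8 * 4^3
= 8 * 64
= 512

512


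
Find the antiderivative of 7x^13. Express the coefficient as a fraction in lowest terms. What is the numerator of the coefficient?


Apply the power rule for integration:
integral of ax^n dx = a/(n+1) * x^(n+1) + C
integral of 7x^13 dx
= 7/14 * x^14 + C
= 1/2 * x^14 + C
The coefficient in lowest terms is 1/2, and its numerator is 1

1


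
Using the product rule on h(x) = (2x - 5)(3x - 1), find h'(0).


Let u(x) = 2x - 5 and v(x) = 3x - 1
u'(x) = 2
v'(x) = 3
Product rule: h'(x) = u'(x)*v(x) + u(x)*v'(x)
= 2 * (3x - 1) + (2x - 5) * 3
At x = 0:
u(0) = 2 * 0 - 5 = -5
v(0) = 3 * 0 - 1 = -1
h'(0) = 2 * (-1) + (-5) * 3
= -2 - 15
= -17

-17


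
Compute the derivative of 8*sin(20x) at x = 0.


Apply the chain rule to differentiate 8*sin(20x):
d/dx [8*sin(20x)]
= 8 * cos(20x) * d/dx(20x)
= 8 * 20 * cos(20x)
= 160 * cos(20x)
Evaluate at x = 0:
= 160 * cos(0)
= 160 * 1
= 160

160


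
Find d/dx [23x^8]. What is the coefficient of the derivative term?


We apply the power rule: d/dx [ax^n] = a*n * x^(n-1)
d/dx [23x^8]
= 23 * 8 * x^(8-1)
= 184x^7
The coefficient is 184

184


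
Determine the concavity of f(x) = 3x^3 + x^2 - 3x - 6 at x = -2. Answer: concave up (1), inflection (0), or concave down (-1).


Concavity is determined by the sign of f''(x).
f(x) = 3x^3 + x^2 - 3x - 6
f'(x) = 9x^2 + 2x - 3
f''(x) = 18x + 2
f''(-2) = 18 * (-2) + 2
= -36 + 2
= -34
Since f''(-2) < 0, the function is concave down (-1)

-1


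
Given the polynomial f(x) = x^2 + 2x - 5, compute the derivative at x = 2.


Differentiate term by term using power and sum rules:
f(x) = x^2 + 2x - 5
f'(x) = 2x + 2
Substitute x = 2:
f'(2) = 2 * 2 + 2
= 4 + 2
= 6

6


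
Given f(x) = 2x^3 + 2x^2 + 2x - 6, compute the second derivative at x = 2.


First derivative:
f'(x) = 6x^2 + 4x + 2
Second derivative:
f''(x) = 12x + 4
Substitute x = 2:
f''(2) = 12 * 2 + 4
= 24 + 4
= 28

28


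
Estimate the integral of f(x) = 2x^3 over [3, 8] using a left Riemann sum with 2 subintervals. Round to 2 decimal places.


Left Riemann sum uses left endpoints of each subinterval.
Interval: [3, 8], n = 2
dx = (8 - 3) / 2 = 5/2
Left endpoints: [3, 11/2]
f values: [54, 1331/4]
Sum = dx * (sum of f values)
= 5/2 * 1547/4
= 7735/8 ≈ 966.88

966.88


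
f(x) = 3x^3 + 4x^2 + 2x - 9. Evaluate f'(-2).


Differentiate f(x) = 3x^3 + 4x^2 + 2x - 9 term by term:
f'(x) = 9x^2 + 8x + 2
Substitute x = -2:
f'(-2) = 9 * (-2)^2 + 8 * (-2) + 2
= 36 - 16 + 2
= 22

22


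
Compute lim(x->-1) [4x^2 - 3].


Since polynomials are continuous, we use direct substitution.
lim(x->-1) of 4x^2 - 3
= 4 * (-1)^2 + 0 * (-1) - 3
= 4 + 0 - 3
= 1

1


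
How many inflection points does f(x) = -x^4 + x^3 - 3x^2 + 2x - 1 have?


Inflection points occur where f''(x) = 0 and concavity changes.
f(x) = -x^4 + x^3 - 3x^2 + 2x - 1
f'(x) = -4x^3 + 3x^2 - 6x + 2
f''(x) = -12x^2 + 6x - 6
This is a quadratic in x. Use the discriminant to count real roots.
Discriminant = (6)^2 - 4 * (-12) * (-6)
= 36 - 288
= -252
Since discriminant < 0, f''(x) = 0 has no real solutions.
Number of inflection points: 0

0


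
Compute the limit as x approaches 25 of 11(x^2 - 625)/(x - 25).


Direct substitution gives 0/0, so we factor the numerator.
Factor: 11(x^2 - 625) = 11 * (x - 25)(x + 25)
Cancel the common factor (x - 25):
11(x^2 - 625)/(x - 25) = 11 * (x + 25)
Now substitute x = 25:
= 11 * (25 + 25) = 550

550


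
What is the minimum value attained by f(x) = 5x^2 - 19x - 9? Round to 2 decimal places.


For a quadratic f(x) = ax^2 + bx + c with a > 0, the minimum is at the vertex.
Vertex x-coordinate: x = -b/(2a)
x = -(-19) / (2 * 5)
x = 19/10
Substitute back to find the minimum value:
f(19/10) = 5 * (19/10)^2 - 19 * (19/10) - 9
= 361/20 - 361/10 - 9
= -541/20 = -27.05

-27.05


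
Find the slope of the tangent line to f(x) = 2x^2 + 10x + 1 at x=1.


The slope of the tangent line equals f'(x) at the point.
f(x) = 2x^2 + 10x + 1
f'(x) = 4x + 10
At x = 1:
f'(1) = 4 * 1 + 10
= 4 + 10
= 14

14


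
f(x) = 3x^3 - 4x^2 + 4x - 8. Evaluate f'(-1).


Differentiate f(x) = 3x^3 - 4x^2 + 4x - 8 term by term:
f'(x) = 9x^2 - 8x + 4
Substitute x = -1:
f'(-1) = 9 * (-1)^2 - 8 * (-1) + 4
= 9 + 8 + 4
= 21

21


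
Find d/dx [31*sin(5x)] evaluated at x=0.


Apply the chain rule to differentiate 31*sin(5x):
d/dx [31*sin(5x)]
= 31 * cos(5x) * d/dx(5x)
= 31 * 5 * cos(5x)
= 155 * cos(5x)
Evaluate at x = 0:
= 155 * cos(0)
= 155 * 1
= 155

155


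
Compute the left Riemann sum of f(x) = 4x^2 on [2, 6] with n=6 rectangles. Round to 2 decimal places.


Left Riemann sum uses left endpoints of each subinterval.
Interval: [2, 6], n = 6
dx = (6 - 2) / 6 = 2/3
Left endpoints: [2, 8/3, 10/3, 4, 14/3, 16/3]
f values: [16, 256/9, 400/9, 64, 784/9, 1024/9]
Sum = dx * (sum of f values)
= 2/3 * 3184/9
= 6368/27 ≈ 235.85

235.85


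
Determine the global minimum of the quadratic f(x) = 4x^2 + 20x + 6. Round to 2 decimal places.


For a quadratic f(x) = ax^2 + bx + c with a > 0, the minimum is at the vertex.
Vertex x-coordinate: x = -b/(2a)
x = -(20) / (2 * 4)
x = -20/8 = -5/2
Substitute back to find the minimum value:
f(-5/2) = 4 * (-5/2)^2 + 20 * (-5/2) + 6
= 25 - 50 + 6
= -19 = -19.00

-19.00


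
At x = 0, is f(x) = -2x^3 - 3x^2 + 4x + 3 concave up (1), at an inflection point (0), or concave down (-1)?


Concavity is determined by the sign of f''(x).
f(x) = -2x^3 - 3x^2 + 4x + 3
f'(x) = -6x^2 - 6x + 4
f''(x) = -12x - 6
f''(0) = -12 * 0 - 6
= 0 - 6
= -6
Since f''(0) < 0, the function is concave down (-1)

-1


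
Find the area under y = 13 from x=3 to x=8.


The area under a constant function y = 13 is a rectangle.
Width = 8 - 3 = 5
Height = 13
Area = width * height
= 5 * 13
= 65

65


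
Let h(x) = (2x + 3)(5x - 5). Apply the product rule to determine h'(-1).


Let u(x) = 2x + 3 and v(x) = 5x - 5
u'(x) = 2
v'(x) = 5
Product rule: h'(x) = u'(x)*v(x) + u(x)*v'(x)
= 2 * (5x - 5) + (2x + 3) * 5
At x = -1:
u(-1) = 2 * (-1) + 3 = 1
v(-1) = 5 * (-1) - 5 = -10
h'(-1) = 2 * (-10) + 1 * 5
= -20 + 5
= -15

-15


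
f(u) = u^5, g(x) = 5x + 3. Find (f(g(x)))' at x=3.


Using the chain rule: (f(g(x)))' = f'(g(x)) * g'(x)
First, find g(3):
g(3) = 5 * 3 + 3 = 18
Next, f'(u) = 5u^4
And g'(x) = 5
So f'(g(3)) * g'(3)
= 5 * 18^4 * 5
= 5 * 104976 * 5
= 2624400

2624400


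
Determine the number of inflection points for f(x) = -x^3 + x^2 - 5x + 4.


Inflection points occur where f''(x) = 0 and concavity changes.
f(x) = -x^3 + x^2 - 5x + 4
f'(x) = -3x^2 + 2x - 5
f''(x) = -6x + 2
Set f''(x) = 0:
-6x + 2 = 0
x = -2 / (-6) = 1/3
Since f''(x) is linear (degree 1), it changes sign at this point.
Therefore there is exactly 1 inflection point.

1


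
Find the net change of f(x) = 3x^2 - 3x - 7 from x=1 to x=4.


Net change = f(b) - f(a)
f(x) = 3x^2 - 3x - 7
Compute f(4):
f(4) = 3 * 4^2 - 3 * 4 - 7
= 48 - 12 - 7
= 29
Compute f(1):
f(1) = 3 * 1^2 - 3 * 1 - 7
= 3 - 3 - 7
= -7
Net change = 29 - (-7) = 36

36


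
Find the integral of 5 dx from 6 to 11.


The integral of a constant k over [a, b] equals k * (b - a).
integral from 6 to 11 of 5 dx
= 5 * (11 - 6)
= 5 * 5
= 25

25


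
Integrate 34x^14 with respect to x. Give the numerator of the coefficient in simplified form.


Apply the power rule for integration:
integral of ax^n dx = a/(n+1) * x^(n+1) + C
integral of 34x^14 dx
= 34/15 * x^15 + C
The coefficient in lowest terms is 34/15, and its numerator is 34

34


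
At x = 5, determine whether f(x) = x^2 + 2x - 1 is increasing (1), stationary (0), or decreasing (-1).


Compute f'(x) to determine behavior:
f'(x) = 2x + 2
f'(5) = 2 * 5 + 2
= 10 + 2
= 12
Since f'(5) > 0, the function is increasing (1)

1


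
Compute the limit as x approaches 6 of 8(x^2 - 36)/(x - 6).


Direct substitution gives 0/0, so we factor the numerator.
Factor: 8(x^2 - 36) = 8 * (x - 6)(x + 6)
Cancel the common factor (x - 6):
8(x^2 - 36)/(x - 6) = 8 * (x + 6)
Now substitute x = 6:
= 8 * (6 + 6) = 96

96


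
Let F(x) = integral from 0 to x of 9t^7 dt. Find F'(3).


By the Fundamental Theorem of Calculus (Part 1):
If F(x) = integral from 0 to x of f(t) dt, then F'(x) = f(x)
Here f(t) = 9t^7
So F'(x) = 9x^7
Evaluate at x = 3:
F'(3) = 9 * 3^7
= 9 * 2187
= 19683

19683


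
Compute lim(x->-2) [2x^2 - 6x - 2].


Since polynomials are continuous, we use direct substitution.
lim(x->-2) of 2x^2 - 6x - 2
= 2 * (-2)^2 - 6 * (-2) - 2
= 8 + 12 - 2
= 18

18


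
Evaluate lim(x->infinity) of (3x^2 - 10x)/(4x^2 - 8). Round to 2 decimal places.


For limits at infinity with equal-degree polynomials,
we compare leading coefficients.
Numerator leading term: 3x^2
Denominator leading term: 4x^2
Divide both by x^2:
lim = (3 - 10/x) / (4 - 8/x^2)
As x -> infinity, the 1/x and 1/x^2 terms vanish:
= 3/4 = 0.75

0.75


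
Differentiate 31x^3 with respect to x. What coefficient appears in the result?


We apply the power rule: d/dx [ax^n] = a*n * x^(n-1)
d/dx [31x^3]
= 31 * 3 * x^(3-1)
= 93x^2
The coefficient is 93

93


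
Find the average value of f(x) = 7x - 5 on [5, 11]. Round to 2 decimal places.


Average value = 1/(b-a) * integral from a to b of f(x) dx
First compute the integral of 7x - 5:
F(x) = (7/2)x^2 - 5x
F(11) = 7/2 * 121 - 5 * 11 = 737/2
F(5) = 7/2 * 25 - 5 * 5 = 125/2
Integral = 737/2 - 125/2 = 306
Average = 306 / (11 - 5) = 306 / 6
= 51 = 51.00

51.00


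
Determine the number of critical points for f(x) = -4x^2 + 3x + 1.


Find where f'(x) = 0:
f'(x) = -8x + 3
Set f'(x) = 0:
-8x + 3 = 0
x = -3 / (-8) = 3/8
This is a linear equation in x, so there is exactly one solution.
Number of critical points: 1

1


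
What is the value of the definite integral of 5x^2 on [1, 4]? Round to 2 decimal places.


Find the antiderivative of 5x^2:
F(x) = 5/3 * x^3
Apply the Fundamental Theorem of Calculus:
F(4) - F(1)
= 5/3 * 4^3 - 5/3 * 1^3
= 5/3 * (64 - 1)
= 5/3 * 63
= 105 = 105.00

105.00


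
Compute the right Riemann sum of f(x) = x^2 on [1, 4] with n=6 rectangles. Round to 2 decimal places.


Right Riemann sum uses right endpoints of each subinterval.
Interval: [1, 4], n = 6
dx = (4 - 1) / 6 = 1/2
Right endpoints: [3/2, 2, 5/2, 3, 7/2, 4]
f values: [9/4, 4, 25/4, 9, 49/4, 16]
Sum = dx * (sum of f values)
= 1/2 * 199/4
= 199/8 ≈ 24.88

24.88


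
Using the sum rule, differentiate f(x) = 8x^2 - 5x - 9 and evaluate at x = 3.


Differentiate term by term using power and sum rules:
f(x) = 8x^2 - 5x - 9
f'(x) = 16x - 5
Substitute x = 3:
f'(3) = 16 * 3 - 5
= 48 - 5
= 43

43


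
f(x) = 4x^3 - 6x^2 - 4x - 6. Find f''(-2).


First derivative:
f'(x) = 12x^2 - 12x - 4
Second derivative:
f''(x) = 24x - 12
Substitute x = -2:
f''(-2) = 24 * (-2) - 12
= -48 - 12
= -60

-60


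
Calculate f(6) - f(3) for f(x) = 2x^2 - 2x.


Net change = f(b) - f(a)
f(x) = 2x^2 - 2x
Compute f(6):
f(6) = 2 * 6^2 - 2 * 6 + 0
= 72 - 12 + 0
= 60
Compute f(3):
f(3) = 2 * 3^2 - 2 * 3 + 0
= 18 - 6 + 0
= 12
Net change = 60 - 12 = 48

48


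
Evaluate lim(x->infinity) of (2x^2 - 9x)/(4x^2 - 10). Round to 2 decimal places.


For limits at infinity with equal-degree polynomials,
we compare leading coefficients.
Numerator leading term: 2x^2
Denominator leading term: 4x^2
Divide both by x^2:
lim = (2 - 9/x) / (4 - 10/x^2)
As x -> infinity, the 1/x and 1/x^2 terms vanish:
= 2/4 = 1/2 = 0.50

0.50


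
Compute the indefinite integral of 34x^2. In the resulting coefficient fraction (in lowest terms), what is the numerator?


Apply the power rule for integration:
integral of ax^n dx = a/(n+1) * x^(n+1) + C
integral of 34x^2 dx
= 34/3 * x^3 + C
The coefficient in lowest terms is 34/3, and its numerator is 34

34


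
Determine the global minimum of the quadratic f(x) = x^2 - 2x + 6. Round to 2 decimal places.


For a quadratic f(x) = ax^2 + bx + c with a > 0, the minimum is at the vertex.
Vertex x-coordinate: x = -b/(2a)
x = -(-2) / (2 * 1)
x = 2/2 = 1
Substitute back to find the minimum value:
f(1) = 1 * 1^2 - 2 * 1 + 6
= 1 - 2 + 6
= 5 = 5.00

5.00


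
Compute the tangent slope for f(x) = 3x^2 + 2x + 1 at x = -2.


The slope of the tangent line equals f'(x) at the point.
f(x) = 3x^2 + 2x + 1
f'(x) = 6x + 2
At x = -2:
f'(-2) = 6 * (-2) + 2
= -12 + 2
= -10

-10


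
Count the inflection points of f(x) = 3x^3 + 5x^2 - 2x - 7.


Inflection points occur where f''(x) = 0 and concavity changes.
f(x) = 3x^3 + 5x^2 - 2x - 7
f'(x) = 9x^2 + 10x - 2
f''(x) = 18x + 10
Set f''(x) = 0:
18x + 10 = 0
x = -10 / 18 = -5/9
Since f''(x) is linear (degree 1), it changes sign at this point.
Therefore there is exactly 1 inflection point.

1


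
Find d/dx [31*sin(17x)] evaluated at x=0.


Apply the chain rule to differentiate 31*sin(17x):
d/dx [31*sin(17x)]
= 31 * cos(17x) * d/dx(17x)
= 31 * 17 * cos(17x)
= 527 * cos(17x)
Evaluate at x = 0:
= 527 * cos(0)
= 527 * 1
= 527

527


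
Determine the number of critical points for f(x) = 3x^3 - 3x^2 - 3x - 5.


Find where f'(x) = 0:
f(x) = 3x^3 - 3x^2 - 3x - 5
f'(x) = 9x^2 - 6x - 3
This is a quadratic in x. Use the discriminant to count real roots.
Discriminant = (-6)^2 - 4 * 9 * (-3)
= 36 - (-108)
= 144
Since discriminant > 0, f'(x) = 0 has 2 real solutions.
Number of critical points: 2

2


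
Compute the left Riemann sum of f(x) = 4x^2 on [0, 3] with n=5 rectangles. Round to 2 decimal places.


Left Riemann sum uses left endpoints of each subinterval.
Interval: [0, 3], n = 5
dx = (3 - 0) / 5 = 3/5
Left endpoints: [0, 3/5, 6/5, 9/5, 12/5]
f values: [0, 36/25, 144/25, 324/25, 576/25]
Sum = dx * (sum of f values)
= 3/5 * 216/5
= 648/25 = 25.92

25.92


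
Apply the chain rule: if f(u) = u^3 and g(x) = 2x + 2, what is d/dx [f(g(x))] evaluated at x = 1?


Using the chain rule: (f(g(x)))' = f'(g(x)) * g'(x)
First, find g(1):
g(1) = 2 * 1 + 2 = 4
Next, f'(u) = 3u^2
And g'(x) = 2
So f'(g(1)) * g'(1)
= 3 * 4^2 * 2
= 3 * 16 * 2
= 96

96


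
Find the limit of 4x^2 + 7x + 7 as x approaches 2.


Since polynomials are continuous, we use direct substitution.
lim(x->2) of 4x^2 + 7x + 7
= 4 * 2^2 + 7 * 2 + 7
= 16 + 14 + 7
= 37

37


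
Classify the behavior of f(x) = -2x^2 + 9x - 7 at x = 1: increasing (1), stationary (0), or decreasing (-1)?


Compute f'(x) to determine behavior:
f'(x) = -4x + 9
f'(1) = -4 * 1 + 9
= -4 + 9
= 5
Since f'(1) > 0, the function is increasing (1)

1


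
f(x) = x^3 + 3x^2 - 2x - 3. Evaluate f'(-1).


Differentiate f(x) = x^3 + 3x^2 - 2x - 3 term by term:
f'(x) = 3x^2 + 6x - 2
Substitute x = -1:
f'(-1) = 3 * (-1)^2 + 6 * (-1) - 2
= 3 - 6 - 2
= -5

-5


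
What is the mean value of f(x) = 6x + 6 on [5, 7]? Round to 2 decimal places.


Average value = 1/(b-a) * integral from a to b of f(x) dx
First compute the integral of 6x + 6:
F(x) = 3x^2 + 6x
F(7) = 3 * 49 + 6 * 7 = 189
F(5) = 3 * 25 + 6 * 5 = 105
Integral = 189 - 105 = 84
Average = 84 / (7 - 5) = 84 / 2
= 42 = 42.00

42.00


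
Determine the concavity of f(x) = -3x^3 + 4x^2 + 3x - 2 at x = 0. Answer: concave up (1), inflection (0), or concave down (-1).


Concavity is determined by the sign of f''(x).
f(x) = -3x^3 + 4x^2 + 3x - 2
f'(x) = -9x^2 + 8x + 3
f''(x) = -18x + 8
f''(0) = -18 * 0 + 8
= 0 + 8
= 8
Since f''(0) > 0, the function is concave up (1)

1


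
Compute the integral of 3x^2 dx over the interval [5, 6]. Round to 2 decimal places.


Find the antiderivative of 3x^2:
F(x) = 3/3 * x^3
Apply the Fundamental Theorem of Calculus:
F(6) - F(5)
= 3/3 * 6^3 - 3/3 * 5^3
= 3/3 * (216 - 125)
= 3/3 * 91
= 91 = 91.00

91.00


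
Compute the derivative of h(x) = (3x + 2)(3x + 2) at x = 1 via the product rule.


Let u(x) = 3x + 2 and v(x) = 3x + 2
u'(x) = 3
v'(x) = 3
Product rule: h'(x) = u'(x)*v(x) + u(x)*v'(x)
= 3 * (3x + 2) + (3x + 2) * 3
At x = 1:
u(1) = 3 * 1 + 2 = 5
v(1) = 3 * 1 + 2 = 5
h'(1) = 3 * 5 + 5 * 3
= 15 + 15
= 30

30


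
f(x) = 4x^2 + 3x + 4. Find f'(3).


Differentiate term by term using power and sum rules:
f(x) = 4x^2 + 3x + 4
f'(x) = 8x + 3
Substitute x = 3:
f'(3) = 8 * 3 + 3
= 24 + 3
= 27

27


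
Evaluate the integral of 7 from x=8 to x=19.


The integral of a constant k over [a, b] equals k * (b - a).
integral from 8 to 19 of 7 dx
= 7 * (19 - 8)
= 7 * 11
= 77

77


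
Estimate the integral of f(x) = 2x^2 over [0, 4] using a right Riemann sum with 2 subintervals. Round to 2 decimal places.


Right Riemann sum uses right endpoints of each subinterval.
Interval: [0, 4], n = 2
dx = (4 - 0) / 2 = 2
Right endpoints: [2, 4]
f values: [8, 32]
Sum = dx * (sum of f values)
= 2 * 40
= 80 = 80.00

80.00


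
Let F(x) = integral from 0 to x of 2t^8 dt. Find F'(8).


By the Fundamental Theorem of Calculus (Part 1):
If F(x) = integral from 0 to x of f(t) dt, then F'(x) = f(x)
Here f(t) = 2t^8
So F'(x) = 2x^8
Evaluate at x = 8:
F'(8) = 2 * 8^8
= 2 * 16777216
= 33554432

33554432


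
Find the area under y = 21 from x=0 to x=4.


The area under a constant function y = 21 is a rectangle.
Width = 4 - 0 = 4
Height = 21
Area = width * height
= 4 * 21
= 84

84


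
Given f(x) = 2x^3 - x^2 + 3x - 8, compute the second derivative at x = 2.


First derivative:
f'(x) = 6x^2 - 2x + 3
Second derivative:
f''(x) = 12x - 2
Substitute x = 2:
f''(2) = 12 * 2 - 2
= 24 - 2
= 22

22
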